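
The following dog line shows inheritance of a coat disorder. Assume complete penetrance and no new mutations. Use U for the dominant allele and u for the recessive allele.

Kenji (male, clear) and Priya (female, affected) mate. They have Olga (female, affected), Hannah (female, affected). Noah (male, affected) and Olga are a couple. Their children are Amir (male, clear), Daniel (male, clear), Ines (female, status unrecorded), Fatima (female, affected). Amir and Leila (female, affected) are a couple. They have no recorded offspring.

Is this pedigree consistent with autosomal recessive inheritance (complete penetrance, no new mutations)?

No

Under autosomal recessive, Amir (clear, male) cannot arise from Noah (affected) × Olga (affected).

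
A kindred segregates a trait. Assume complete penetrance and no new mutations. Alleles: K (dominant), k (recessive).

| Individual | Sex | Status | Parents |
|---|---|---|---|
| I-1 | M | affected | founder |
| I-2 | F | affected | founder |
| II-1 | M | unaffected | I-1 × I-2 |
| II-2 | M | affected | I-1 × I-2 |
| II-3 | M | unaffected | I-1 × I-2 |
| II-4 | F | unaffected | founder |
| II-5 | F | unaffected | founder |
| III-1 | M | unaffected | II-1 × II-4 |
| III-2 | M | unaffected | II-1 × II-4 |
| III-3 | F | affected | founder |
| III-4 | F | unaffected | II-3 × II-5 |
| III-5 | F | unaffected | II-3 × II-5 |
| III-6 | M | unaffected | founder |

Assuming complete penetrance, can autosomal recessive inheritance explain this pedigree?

Under autosomal recessive, II-1 (unaffected, male) cannot arise from I-1 (affected) × I-2 (affected).

No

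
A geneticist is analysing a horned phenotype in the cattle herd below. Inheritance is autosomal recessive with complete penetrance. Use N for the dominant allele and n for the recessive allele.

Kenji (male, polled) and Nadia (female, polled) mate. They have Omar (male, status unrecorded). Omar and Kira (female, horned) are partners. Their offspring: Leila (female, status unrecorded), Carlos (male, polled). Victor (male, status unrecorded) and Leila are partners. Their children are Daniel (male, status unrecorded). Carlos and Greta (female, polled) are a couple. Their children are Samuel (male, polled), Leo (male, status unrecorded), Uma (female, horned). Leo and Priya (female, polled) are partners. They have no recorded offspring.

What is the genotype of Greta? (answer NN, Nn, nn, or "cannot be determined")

Nn

From phenotype alone, Greta is NN or Nn.
Greta is polled so carries N and passed n to Uma (nn), so Greta is Nn.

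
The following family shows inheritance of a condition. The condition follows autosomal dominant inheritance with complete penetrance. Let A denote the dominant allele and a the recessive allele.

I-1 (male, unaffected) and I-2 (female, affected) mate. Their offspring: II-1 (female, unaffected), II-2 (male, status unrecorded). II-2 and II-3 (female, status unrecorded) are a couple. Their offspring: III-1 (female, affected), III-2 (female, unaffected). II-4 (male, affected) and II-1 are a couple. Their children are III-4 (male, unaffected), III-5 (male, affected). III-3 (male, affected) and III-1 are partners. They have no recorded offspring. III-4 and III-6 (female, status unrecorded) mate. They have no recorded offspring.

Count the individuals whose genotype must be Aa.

3

Obligate heterozygotes: I-2 is affected so carries A and passed a to II-1 (aa), so I-2 is Aa; II-4 is affected so carries A and passed a to III-4 (aa), so II-4 is Aa; III-5 is affected so carries A and received a from II-1 (aa), so III-5 is Aa.
Every other individual is either homozygous by phenotype or has at least one consistent homozygous assignment, so the count is 3.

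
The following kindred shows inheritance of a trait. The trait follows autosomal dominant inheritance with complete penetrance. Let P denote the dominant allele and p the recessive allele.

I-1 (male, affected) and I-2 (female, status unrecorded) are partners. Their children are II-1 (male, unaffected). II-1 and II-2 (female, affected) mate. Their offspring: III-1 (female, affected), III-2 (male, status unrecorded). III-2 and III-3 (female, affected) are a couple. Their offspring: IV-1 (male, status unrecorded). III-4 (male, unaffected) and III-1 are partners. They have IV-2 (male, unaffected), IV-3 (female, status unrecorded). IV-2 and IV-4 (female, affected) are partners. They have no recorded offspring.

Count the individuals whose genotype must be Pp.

2

Obligate heterozygotes: I-1 is affected so carries P and passed p to II-1 (pp), so I-1 is Pp; III-1 is affected so carries P and received p from II-1 (pp), so III-1 is Pp.
Every other individual is either homozygous by phenotype or has at least one consistent homozygous assignment, so the count is 2.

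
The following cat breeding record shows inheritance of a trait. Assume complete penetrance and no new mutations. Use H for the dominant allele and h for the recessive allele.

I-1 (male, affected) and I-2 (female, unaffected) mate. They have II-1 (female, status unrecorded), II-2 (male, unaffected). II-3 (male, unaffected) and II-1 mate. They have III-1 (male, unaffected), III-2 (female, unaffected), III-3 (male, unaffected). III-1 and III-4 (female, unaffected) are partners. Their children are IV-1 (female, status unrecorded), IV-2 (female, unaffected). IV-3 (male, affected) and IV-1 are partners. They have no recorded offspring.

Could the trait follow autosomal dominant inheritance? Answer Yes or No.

Yes

A consistent assignment under autosomal dominant exists: I-1 Hh, I-2 hh, II-1 Hh, II-2 hh, II-3 hh, III-1 hh, III-2 hh, III-3 hh, III-4 hh, IV-1 hh, IV-2 hh, IV-3 HH.
In this assignment every recorded phenotype matches its genotype and every non-founder's genotype is obtainable from its parents' genotypes, so the pedigree is consistent.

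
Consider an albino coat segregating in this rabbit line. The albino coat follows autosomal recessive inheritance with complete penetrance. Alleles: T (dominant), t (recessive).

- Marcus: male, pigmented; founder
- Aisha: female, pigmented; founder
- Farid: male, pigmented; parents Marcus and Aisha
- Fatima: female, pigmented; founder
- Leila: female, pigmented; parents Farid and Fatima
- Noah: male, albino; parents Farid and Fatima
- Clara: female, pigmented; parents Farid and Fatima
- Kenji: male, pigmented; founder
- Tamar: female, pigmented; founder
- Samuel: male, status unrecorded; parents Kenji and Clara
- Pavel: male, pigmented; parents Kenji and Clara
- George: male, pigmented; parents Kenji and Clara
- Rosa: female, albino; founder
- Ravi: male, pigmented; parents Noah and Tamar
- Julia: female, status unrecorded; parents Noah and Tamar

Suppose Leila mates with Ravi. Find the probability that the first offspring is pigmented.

5/6

Farid is pigmented so carries T and passed t to Noah (tt), so Farid is Tt.
Fatima is pigmented so carries T and passed t to Noah (tt), so Fatima is Tt.
Leila is a pigmented offspring of Farid (Tt) × Fatima (Tt), whose cross gives 1/4 TT : 1/2 Tt : 1/4 tt; conditioning on being pigmented, Leila is TT with probability 1/3, Tt with probability 2/3.
Ravi is pigmented so carries T and received t from Noah (tt), so Ravi is Tt.
Summing over parental genotype combinations, P(offspring is pigmented) = 1/3·1 + 2/3·3/4 = 5/6.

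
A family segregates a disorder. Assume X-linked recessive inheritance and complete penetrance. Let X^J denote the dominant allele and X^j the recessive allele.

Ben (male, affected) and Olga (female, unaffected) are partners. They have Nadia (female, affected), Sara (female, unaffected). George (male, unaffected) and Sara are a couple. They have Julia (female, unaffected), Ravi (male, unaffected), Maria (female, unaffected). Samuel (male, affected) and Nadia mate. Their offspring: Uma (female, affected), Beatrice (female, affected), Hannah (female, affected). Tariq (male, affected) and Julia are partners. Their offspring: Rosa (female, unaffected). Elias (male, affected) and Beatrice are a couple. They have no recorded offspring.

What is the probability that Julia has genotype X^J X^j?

1/3

George is unaffected, so George is X^J Y.
Sara is unaffected so carries J and received j from Ben (X^j Y), so Sara is X^J X^j.
Their cross gives offspring ratios 1/2 X^J X^J : 1/2 X^J X^j. Conditioning on Julia being unaffected, P(X^J X^j) = 1/2 / 1 = 1/2 before taking Julia's own offspring into account.
Tariq is affected, so Tariq is X^j Y.
Now use Julia's offspring. Probability of each recorded status — unaffected daughter Rosa: 1/2 if Julia is X^J X^j, 1 if X^J X^J.
Bayes: P(X^J X^j) = 1/2·1/2 / (1/2·1/2 + 1/2·1) = 1/3.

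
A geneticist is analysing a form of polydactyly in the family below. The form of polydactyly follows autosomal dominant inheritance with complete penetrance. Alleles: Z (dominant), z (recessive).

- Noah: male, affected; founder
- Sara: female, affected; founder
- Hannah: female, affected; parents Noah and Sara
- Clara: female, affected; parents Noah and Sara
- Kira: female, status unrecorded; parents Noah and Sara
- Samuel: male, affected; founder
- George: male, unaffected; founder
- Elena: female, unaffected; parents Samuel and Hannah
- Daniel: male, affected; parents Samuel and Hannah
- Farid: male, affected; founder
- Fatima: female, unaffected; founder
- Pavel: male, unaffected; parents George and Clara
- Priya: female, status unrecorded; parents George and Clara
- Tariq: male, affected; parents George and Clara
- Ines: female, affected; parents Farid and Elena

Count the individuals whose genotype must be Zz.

Obligate heterozygotes: Hannah is affected so carries Z and passed z to Elena (zz), so Hannah is Zz; Clara is affected so carries Z and passed z to Pavel (zz), so Clara is Zz; Samuel is affected so carries Z and passed z to Elena (zz), so Samuel is Zz; Tariq is affected so carries Z and received z from George (zz), so Tariq is Zz; Ines is affected so carries Z and received z from Elena (zz), so Ines is Zz.
Every other individual is either homozygous by phenotype or has at least one consistent homozygous assignment, so the count is 5.

5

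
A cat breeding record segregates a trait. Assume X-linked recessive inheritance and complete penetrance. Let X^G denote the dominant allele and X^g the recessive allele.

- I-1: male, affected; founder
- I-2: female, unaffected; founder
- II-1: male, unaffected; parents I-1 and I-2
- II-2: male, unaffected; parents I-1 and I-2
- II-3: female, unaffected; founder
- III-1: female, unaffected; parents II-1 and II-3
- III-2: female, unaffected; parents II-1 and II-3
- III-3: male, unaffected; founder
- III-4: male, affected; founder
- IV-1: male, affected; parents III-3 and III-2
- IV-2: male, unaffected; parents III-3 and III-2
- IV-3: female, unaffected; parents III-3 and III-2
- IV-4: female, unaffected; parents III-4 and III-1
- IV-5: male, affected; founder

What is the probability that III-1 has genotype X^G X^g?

II-1 is unaffected, so II-1 is X^G Y.
II-3 is unaffected so carries G and passed g to III-2 (X^G X^g, whose G came from II-1), so II-3 is X^G X^g.
Their cross gives offspring ratios 1/2 X^G X^G : 1/2 X^G X^g. Conditioning on III-1 being unaffected, P(X^G X^g) = 1/2 / 1 = 1/2 before taking III-1's own offspring into account.
III-4 is affected, so III-4 is X^g Y.
Now use III-1's offspring. Probability of each recorded status — unaffected daughter IV-4: 1/2 if III-1 is X^G X^g, 1 if X^G X^G.
Bayes: P(X^G X^g) = 1/2·1/2 / (1/2·1/2 + 1/2·1) = 1/3.

1/3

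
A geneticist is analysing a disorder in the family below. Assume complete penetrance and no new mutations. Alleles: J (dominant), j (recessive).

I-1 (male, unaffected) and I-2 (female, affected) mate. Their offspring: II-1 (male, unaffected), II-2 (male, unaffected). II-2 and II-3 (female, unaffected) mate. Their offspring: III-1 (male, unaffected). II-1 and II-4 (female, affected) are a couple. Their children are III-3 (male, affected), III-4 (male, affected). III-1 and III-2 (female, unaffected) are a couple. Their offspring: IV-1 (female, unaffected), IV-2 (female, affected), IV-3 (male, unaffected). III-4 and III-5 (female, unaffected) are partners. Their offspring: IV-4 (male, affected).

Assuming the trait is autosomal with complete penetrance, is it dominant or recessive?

III-1 and III-2 are both unaffected yet have an affected child IV-2. Under dominance, an affected child requires at least one affected parent, so the trait cannot be dominant.

recessive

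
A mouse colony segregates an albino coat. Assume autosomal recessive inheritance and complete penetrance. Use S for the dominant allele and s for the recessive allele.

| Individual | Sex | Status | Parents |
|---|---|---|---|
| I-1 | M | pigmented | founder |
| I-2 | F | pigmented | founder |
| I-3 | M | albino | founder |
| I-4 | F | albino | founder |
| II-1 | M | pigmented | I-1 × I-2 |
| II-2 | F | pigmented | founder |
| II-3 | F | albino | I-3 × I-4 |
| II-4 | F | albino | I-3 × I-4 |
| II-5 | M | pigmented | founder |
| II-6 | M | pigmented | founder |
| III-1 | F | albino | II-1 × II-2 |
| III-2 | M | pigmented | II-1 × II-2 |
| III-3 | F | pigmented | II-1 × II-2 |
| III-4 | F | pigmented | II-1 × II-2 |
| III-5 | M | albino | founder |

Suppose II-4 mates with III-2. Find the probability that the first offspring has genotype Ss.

II-4 is albino, so II-4 is ss.
II-1 is pigmented so carries S and passed s to III-1 (ss), so II-1 is Ss.
II-2 is pigmented so carries S and passed s to III-1 (ss), so II-2 is Ss.
III-2 is a pigmented offspring of II-1 (Ss) × II-2 (Ss), whose cross gives 1/4 SS : 1/2 Ss : 1/4 ss; conditioning on being pigmented, III-2 is SS with probability 1/3, Ss with probability 2/3.
Summing over parental genotype combinations, P(offspring has genotype Ss) = 1/3·1 + 2/3·1/2 = 2/3.

2/3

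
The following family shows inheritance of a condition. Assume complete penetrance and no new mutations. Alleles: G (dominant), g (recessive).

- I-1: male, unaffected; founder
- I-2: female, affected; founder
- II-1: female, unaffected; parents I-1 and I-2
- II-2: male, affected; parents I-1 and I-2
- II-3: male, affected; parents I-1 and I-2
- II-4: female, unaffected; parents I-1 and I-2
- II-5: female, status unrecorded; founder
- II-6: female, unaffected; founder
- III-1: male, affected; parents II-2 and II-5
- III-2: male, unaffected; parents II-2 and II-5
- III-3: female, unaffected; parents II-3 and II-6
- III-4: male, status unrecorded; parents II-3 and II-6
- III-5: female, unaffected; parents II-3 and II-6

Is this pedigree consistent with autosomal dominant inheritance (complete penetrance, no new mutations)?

A consistent assignment under autosomal dominant exists: I-1 gg, I-2 Gg, II-1 gg, II-2 Gg, II-3 Gg, II-4 gg, II-5 Gg, II-6 gg, III-1 GG, III-2 gg, III-3 gg, III-4 Gg, III-5 gg.
In this assignment every recorded phenotype matches its genotype and every non-founder's genotype is obtainable from its parents' genotypes, so the pedigree is consistent.

Yes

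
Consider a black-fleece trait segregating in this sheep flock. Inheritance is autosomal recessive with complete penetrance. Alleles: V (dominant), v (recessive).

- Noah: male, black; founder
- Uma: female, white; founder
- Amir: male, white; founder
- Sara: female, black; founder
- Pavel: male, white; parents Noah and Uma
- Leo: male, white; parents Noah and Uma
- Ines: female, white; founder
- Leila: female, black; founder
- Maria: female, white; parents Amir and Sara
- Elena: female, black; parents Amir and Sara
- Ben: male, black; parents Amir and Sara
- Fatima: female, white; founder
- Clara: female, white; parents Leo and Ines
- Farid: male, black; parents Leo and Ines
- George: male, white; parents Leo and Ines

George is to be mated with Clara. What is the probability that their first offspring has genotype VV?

4/9

Leo is white so carries V and received v from Noah (vv), so Leo is Vv.
Ines is white so carries V and passed v to Farid (vv), so Ines is Vv.
George is a white offspring of Leo (Vv) × Ines (Vv), whose cross gives 1/4 VV : 1/2 Vv : 1/4 vv; conditioning on being white, George is VV with probability 1/3, Vv with probability 2/3.
Clara is a white offspring of Leo (Vv) × Ines (Vv), whose cross gives 1/4 VV : 1/2 Vv : 1/4 vv; conditioning on being white, Clara is VV with probability 1/3, Vv with probability 2/3.
Summing over parental genotype combinations, P(offspring has genotype VV) = 1/9·1 + 2/9·1/2 + 2/9·1/2 + 4/9·1/4 = 4/9.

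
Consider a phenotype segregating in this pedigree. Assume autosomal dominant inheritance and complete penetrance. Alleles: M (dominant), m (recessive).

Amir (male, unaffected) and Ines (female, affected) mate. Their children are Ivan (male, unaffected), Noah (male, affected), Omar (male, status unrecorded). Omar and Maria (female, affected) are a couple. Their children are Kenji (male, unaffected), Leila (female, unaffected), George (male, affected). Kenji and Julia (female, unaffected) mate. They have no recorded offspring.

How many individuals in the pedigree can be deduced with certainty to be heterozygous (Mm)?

3

Obligate heterozygotes: Ines is affected so carries M and passed m to Ivan (mm), so Ines is Mm; Noah is affected so carries M and received m from Amir (mm), so Noah is Mm; Maria is affected so carries M and passed m to Kenji (mm), so Maria is Mm.
Every other individual is either homozygous by phenotype or has at least one consistent homozygous assignment, so the count is 3.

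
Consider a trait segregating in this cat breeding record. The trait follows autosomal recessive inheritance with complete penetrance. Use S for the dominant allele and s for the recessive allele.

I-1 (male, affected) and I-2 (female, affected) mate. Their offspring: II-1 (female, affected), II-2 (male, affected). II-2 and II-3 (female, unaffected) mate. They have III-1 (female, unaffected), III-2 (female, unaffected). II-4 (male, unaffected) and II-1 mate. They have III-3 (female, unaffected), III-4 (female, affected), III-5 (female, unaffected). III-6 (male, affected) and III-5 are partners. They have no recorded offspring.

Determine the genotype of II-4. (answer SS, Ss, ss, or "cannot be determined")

Ss

From phenotype alone, II-4 is SS or Ss.
II-4 is unaffected so carries S and passed s to III-4 (ss), so II-4 is Ss.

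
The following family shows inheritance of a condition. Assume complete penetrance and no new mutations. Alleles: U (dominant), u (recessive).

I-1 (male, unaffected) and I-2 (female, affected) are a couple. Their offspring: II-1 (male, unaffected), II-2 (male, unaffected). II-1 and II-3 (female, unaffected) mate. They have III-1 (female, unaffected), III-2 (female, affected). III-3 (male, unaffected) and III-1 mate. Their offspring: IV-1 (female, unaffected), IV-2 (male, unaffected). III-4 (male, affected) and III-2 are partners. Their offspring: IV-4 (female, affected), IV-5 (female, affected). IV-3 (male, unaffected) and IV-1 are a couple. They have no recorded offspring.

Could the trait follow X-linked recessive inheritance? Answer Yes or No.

No

Under X-linked recessive, II-1 (unaffected, male) cannot arise from I-1 (unaffected) × I-2 (affected).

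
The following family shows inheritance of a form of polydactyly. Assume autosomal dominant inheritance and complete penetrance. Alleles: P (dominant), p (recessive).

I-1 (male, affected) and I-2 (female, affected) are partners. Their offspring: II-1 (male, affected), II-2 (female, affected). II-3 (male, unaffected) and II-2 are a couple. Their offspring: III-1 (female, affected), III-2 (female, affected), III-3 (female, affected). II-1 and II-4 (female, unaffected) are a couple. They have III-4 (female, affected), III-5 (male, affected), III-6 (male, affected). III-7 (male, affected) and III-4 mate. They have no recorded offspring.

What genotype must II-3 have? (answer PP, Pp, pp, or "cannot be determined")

II-3 is unaffected, so II-3 is pp.

pp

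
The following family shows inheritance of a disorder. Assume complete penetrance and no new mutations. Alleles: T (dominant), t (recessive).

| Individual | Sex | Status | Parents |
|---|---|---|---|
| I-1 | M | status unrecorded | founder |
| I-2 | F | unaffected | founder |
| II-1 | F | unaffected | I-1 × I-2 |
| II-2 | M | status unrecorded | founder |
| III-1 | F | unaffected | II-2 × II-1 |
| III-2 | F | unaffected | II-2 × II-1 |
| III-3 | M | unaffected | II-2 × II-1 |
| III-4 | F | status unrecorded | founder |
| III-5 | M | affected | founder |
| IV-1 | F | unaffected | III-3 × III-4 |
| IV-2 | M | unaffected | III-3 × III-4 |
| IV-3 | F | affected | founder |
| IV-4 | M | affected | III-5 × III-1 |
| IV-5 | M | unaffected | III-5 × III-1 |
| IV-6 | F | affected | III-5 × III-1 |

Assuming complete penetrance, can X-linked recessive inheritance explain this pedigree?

A consistent assignment under X-linked recessive exists: I-1 X^T Y, I-2 X^T X^T, II-1 X^T X^T, II-2 X^t Y, III-1 X^T X^t, III-2 X^T X^t, III-3 X^T Y, III-4 X^T X^T, III-5 X^t Y, IV-1 X^T X^T, IV-2 X^T Y, IV-3 X^t X^t, IV-4 X^t Y, IV-5 X^T Y, IV-6 X^t X^t.
In this assignment every recorded phenotype matches its genotype and every non-founder's genotype is obtainable from its parents' genotypes, so the pedigree is consistent.

Yes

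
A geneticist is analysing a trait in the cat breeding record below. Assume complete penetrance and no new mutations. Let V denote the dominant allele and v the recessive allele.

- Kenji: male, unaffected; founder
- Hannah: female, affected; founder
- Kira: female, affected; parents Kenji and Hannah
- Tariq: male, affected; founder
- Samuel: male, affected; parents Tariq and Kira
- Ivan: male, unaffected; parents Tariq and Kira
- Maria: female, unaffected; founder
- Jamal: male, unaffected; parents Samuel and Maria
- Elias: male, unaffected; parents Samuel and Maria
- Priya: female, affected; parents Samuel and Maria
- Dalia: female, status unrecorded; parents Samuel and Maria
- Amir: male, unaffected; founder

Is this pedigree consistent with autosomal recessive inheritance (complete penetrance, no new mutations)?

Under autosomal recessive, Ivan (unaffected, male) cannot arise from Tariq (affected) × Kira (affected).

No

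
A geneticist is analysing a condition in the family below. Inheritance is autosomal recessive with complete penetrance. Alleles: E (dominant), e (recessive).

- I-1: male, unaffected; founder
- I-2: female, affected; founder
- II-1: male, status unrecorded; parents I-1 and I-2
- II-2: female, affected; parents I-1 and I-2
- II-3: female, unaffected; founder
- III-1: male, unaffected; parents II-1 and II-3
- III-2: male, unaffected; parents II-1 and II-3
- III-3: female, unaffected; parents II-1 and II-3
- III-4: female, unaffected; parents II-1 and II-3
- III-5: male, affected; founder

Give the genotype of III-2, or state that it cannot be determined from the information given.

III-2's phenotype allows EE or Ee, and no parent or child forces a single allele at both positions; consistent genotype assignments exist with III-2 as EE or Ee.

cannot be determined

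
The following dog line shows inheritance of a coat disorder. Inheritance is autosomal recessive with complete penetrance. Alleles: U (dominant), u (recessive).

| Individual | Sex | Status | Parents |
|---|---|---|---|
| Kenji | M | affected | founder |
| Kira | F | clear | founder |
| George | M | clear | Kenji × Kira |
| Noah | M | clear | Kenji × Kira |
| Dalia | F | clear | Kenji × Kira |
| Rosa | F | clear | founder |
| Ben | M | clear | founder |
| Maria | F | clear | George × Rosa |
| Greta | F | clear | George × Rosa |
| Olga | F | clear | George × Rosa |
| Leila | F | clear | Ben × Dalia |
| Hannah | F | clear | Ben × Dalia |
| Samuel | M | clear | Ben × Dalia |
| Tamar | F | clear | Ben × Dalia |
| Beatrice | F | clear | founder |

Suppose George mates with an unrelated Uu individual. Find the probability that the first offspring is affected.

George is clear so carries U and received u from Kenji (uu), so George is Uu.
The cross gives 1/4 UU : 1/2 Uu : 1/4 uu, so P(offspring is affected) = 1/4.

1/4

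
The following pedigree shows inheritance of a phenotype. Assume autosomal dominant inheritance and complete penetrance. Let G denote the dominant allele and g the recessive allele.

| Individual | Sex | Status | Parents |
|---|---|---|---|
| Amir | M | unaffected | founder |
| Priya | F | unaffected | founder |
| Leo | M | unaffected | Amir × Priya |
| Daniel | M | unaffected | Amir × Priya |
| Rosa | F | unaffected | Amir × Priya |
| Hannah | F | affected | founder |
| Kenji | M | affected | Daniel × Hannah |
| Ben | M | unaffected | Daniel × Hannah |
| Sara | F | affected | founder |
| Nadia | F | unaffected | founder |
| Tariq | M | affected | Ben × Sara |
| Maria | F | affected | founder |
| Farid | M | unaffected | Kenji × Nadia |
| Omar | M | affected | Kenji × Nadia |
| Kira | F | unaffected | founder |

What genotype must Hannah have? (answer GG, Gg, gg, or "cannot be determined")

Gg

From phenotype alone, Hannah is GG or Gg.
Hannah is affected so carries G and passed g to Ben (gg), so Hannah is Gg.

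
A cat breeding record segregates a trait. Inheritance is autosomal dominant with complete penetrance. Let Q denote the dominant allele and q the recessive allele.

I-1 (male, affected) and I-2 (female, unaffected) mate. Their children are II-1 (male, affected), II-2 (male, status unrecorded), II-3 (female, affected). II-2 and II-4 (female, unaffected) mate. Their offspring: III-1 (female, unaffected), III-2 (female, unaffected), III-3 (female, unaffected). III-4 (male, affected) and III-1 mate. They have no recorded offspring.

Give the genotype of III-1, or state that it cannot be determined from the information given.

qq

III-1 is unaffected, so III-1 is qq.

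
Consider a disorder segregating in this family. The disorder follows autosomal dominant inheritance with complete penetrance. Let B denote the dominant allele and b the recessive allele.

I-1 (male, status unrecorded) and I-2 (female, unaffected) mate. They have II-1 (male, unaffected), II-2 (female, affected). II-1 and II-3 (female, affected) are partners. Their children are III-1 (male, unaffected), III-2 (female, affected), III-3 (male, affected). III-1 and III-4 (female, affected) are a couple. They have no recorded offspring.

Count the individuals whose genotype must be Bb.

Obligate heterozygotes: I-1 passed B to II-2 (Bb, whose b came from I-2) and passed b to II-1 (bb), so I-1 is Bb; II-2 is affected so carries B and received b from I-2 (bb), so II-2 is Bb; II-3 is affected so carries B and passed b to III-1 (bb), so II-3 is Bb; III-2 is affected so carries B and received b from II-1 (bb), so III-2 is Bb; III-3 is affected so carries B and received b from II-1 (bb), so III-3 is Bb.
Every other individual is either homozygous by phenotype or has at least one consistent homozygous assignment, so the count is 5.

5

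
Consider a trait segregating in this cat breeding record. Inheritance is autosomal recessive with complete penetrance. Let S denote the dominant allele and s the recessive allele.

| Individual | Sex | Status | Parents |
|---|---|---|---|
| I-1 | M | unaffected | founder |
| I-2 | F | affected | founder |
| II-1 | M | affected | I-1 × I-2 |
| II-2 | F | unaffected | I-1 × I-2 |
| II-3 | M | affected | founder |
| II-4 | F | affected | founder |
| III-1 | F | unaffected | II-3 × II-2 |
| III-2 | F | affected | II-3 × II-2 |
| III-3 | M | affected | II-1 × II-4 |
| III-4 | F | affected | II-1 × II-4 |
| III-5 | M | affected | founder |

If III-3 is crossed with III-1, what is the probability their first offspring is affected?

III-3 is affected, so III-3 is ss.
III-1 is unaffected so carries S and received s from II-3 (ss), so III-1 is Ss.
The cross gives 1/2 Ss : 1/2 ss, so P(offspring is affected) = 1/2.

1/2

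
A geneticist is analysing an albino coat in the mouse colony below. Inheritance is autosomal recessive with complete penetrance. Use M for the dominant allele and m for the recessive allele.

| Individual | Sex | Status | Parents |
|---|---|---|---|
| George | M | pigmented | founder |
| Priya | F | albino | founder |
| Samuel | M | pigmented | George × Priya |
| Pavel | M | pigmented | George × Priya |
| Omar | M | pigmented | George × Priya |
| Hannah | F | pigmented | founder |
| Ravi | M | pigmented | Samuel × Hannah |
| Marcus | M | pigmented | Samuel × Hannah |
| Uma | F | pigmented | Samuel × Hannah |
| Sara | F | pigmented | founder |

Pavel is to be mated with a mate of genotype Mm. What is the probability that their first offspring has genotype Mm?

1/2

Pavel is pigmented so carries M and received m from Priya (mm), so Pavel is Mm.
The cross gives 1/4 MM : 1/2 Mm : 1/4 mm, so P(offspring has genotype Mm) = 1/2.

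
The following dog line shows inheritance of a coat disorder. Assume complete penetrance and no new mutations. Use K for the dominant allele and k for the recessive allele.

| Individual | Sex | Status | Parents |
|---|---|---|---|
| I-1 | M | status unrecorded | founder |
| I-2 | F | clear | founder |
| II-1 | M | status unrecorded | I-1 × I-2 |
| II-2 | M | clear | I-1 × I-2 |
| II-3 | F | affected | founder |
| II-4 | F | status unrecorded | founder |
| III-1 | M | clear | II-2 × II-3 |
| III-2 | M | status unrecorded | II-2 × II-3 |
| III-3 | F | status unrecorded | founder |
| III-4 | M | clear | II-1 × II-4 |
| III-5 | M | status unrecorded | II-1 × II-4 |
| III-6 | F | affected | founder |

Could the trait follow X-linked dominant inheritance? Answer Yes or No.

A consistent assignment under X-linked dominant exists: I-1 X^K Y, I-2 X^k X^k, II-1 X^k Y, II-2 X^k Y, II-3 X^K X^k, II-4 X^K X^k, III-1 X^k Y, III-2 X^K Y, III-3 X^K X^K, III-4 X^k Y, III-5 X^K Y, III-6 X^K X^K.
In this assignment every recorded phenotype matches its genotype and every non-founder's genotype is obtainable from its parents' genotypes, so the pedigree is consistent.

Yes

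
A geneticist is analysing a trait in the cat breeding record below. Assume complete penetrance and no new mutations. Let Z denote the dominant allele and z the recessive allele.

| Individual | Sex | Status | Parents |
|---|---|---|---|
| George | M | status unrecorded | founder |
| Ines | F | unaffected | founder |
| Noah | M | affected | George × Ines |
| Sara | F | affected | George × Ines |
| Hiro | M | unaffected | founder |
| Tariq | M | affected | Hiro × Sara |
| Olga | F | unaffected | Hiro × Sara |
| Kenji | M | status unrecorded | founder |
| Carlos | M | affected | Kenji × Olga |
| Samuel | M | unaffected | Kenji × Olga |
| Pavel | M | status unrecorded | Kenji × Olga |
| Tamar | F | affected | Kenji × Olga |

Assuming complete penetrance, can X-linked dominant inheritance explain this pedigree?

No

Under X-linked dominant, Noah (affected, male) cannot arise from George (unrecorded) × Ines (unaffected).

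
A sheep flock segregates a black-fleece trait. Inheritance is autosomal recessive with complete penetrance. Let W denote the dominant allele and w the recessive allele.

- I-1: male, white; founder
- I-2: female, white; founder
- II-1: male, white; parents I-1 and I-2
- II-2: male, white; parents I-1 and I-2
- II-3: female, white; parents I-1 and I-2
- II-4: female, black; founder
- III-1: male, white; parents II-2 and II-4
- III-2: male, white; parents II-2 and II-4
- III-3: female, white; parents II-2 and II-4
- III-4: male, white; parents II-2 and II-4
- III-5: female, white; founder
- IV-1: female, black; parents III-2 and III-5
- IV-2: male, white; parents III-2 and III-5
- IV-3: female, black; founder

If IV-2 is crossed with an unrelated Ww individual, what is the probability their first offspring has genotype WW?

1/3

III-2 is white so carries W and received w from II-4 (ww), so III-2 is Ww.
III-5 is white so carries W and passed w to IV-1 (ww), so III-5 is Ww.
IV-2 is a white offspring of III-2 (Ww) × III-5 (Ww), whose cross gives 1/4 WW : 1/2 Ww : 1/4 ww; conditioning on being white, IV-2 is WW with probability 1/3, Ww with probability 2/3.
Summing over parental genotype combinations, P(offspring has genotype WW) = 1/3·1/2 + 2/3·1/4 = 1/3.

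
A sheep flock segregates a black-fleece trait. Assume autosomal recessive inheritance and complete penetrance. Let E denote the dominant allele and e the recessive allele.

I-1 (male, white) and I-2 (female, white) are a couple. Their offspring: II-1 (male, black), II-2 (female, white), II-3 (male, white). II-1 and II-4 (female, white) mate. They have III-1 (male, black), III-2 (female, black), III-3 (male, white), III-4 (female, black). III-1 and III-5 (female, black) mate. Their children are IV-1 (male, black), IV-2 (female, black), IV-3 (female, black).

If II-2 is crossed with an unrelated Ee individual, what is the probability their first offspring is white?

5/6

I-1 is white so carries E and passed e to II-1 (ee), so I-1 is Ee.
I-2 is white so carries E and passed e to II-1 (ee), so I-2 is Ee.
II-2 is a white offspring of I-1 (Ee) × I-2 (Ee), whose cross gives 1/4 EE : 1/2 Ee : 1/4 ee; conditioning on being white, II-2 is EE with probability 1/3, Ee with probability 2/3.
Summing over parental genotype combinations, P(offspring is white) = 1/3·1 + 2/3·3/4 = 5/6.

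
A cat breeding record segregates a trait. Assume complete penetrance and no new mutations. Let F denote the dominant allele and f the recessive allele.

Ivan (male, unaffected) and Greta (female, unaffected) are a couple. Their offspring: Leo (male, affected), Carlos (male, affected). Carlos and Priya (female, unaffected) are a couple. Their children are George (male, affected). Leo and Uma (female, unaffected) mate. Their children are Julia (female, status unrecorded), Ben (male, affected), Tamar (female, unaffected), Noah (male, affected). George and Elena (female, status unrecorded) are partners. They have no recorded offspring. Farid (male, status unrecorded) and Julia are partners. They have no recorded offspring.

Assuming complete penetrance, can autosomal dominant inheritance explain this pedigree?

No

Under autosomal dominant, Leo (affected, male) cannot arise from Ivan (unaffected) × Greta (unaffected).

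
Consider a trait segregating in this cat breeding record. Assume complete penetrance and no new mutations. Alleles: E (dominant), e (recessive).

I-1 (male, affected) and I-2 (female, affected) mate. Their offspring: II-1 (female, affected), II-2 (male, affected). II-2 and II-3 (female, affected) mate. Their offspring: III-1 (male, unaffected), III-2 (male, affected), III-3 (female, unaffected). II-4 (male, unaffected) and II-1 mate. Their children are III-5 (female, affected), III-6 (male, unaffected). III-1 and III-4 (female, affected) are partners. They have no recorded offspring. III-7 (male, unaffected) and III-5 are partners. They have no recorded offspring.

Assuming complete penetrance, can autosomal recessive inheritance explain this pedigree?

Under autosomal recessive, III-1 (unaffected, male) cannot arise from II-2 (affected) × II-3 (affected).

No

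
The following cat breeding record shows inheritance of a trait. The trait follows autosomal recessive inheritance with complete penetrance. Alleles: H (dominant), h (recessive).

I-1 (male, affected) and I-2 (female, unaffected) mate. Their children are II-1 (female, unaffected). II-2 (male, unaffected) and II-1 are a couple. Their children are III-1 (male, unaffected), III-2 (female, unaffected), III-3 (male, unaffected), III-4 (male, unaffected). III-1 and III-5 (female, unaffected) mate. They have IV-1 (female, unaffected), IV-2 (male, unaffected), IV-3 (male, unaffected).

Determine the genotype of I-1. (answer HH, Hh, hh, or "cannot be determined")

I-1 is affected, so I-1 is hh.

hh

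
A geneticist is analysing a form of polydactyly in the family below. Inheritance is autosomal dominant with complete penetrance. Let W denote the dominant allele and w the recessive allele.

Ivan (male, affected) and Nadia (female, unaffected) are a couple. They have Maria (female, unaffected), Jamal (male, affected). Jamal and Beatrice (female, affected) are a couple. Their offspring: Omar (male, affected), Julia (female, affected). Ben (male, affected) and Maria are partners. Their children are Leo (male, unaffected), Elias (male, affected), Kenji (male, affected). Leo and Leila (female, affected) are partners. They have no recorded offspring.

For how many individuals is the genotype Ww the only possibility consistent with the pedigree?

5

Obligate heterozygotes: Ivan is affected so carries W and passed w to Maria (ww), so Ivan is Ww; Jamal is affected so carries W and received w from Nadia (ww), so Jamal is Ww; Ben is affected so carries W and passed w to Leo (ww), so Ben is Ww; Elias is affected so carries W and received w from Maria (ww), so Elias is Ww; Kenji is affected so carries W and received w from Maria (ww), so Kenji is Ww.
Every other individual is either homozygous by phenotype or has at least one consistent homozygous assignment, so the count is 5.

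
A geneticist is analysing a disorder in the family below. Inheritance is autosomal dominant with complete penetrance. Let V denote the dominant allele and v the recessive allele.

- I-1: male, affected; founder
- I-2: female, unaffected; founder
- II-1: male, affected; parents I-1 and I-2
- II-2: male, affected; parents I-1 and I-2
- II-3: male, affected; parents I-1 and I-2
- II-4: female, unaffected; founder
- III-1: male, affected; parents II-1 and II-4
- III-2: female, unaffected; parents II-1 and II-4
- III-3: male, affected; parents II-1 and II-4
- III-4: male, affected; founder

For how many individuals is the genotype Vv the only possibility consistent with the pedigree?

5

Obligate heterozygotes: II-1 is affected so carries V and received v from I-2 (vv), so II-1 is Vv; II-2 is affected so carries V and received v from I-2 (vv), so II-2 is Vv; II-3 is affected so carries V and received v from I-2 (vv), so II-3 is Vv; III-1 is affected so carries V and received v from II-4 (vv), so III-1 is Vv; III-3 is affected so carries V and received v from II-4 (vv), so III-3 is Vv.
Every other individual is either homozygous by phenotype or has at least one consistent homozygous assignment, so the count is 5.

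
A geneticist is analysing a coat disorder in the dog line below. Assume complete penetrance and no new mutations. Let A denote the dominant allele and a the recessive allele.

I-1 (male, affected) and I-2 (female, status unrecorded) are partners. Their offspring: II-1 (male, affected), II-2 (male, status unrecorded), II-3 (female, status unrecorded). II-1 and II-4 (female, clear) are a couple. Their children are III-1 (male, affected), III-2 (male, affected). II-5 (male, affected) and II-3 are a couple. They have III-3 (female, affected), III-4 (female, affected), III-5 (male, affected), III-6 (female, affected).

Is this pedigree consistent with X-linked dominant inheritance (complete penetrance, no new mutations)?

Under X-linked dominant, III-1 (affected, male) cannot arise from II-1 (affected) × II-4 (clear).

No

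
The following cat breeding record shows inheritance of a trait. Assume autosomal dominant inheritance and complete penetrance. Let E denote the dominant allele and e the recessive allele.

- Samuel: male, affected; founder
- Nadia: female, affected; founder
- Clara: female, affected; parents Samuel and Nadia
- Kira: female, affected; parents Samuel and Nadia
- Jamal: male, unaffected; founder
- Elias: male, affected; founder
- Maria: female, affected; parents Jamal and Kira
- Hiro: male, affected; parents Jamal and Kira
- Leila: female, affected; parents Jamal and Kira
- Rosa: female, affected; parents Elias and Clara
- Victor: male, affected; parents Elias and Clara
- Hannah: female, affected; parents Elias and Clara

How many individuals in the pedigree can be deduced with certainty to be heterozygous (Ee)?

Obligate heterozygotes: Maria is affected so carries E and received e from Jamal (ee), so Maria is Ee; Hiro is affected so carries E and received e from Jamal (ee), so Hiro is Ee; Leila is affected so carries E and received e from Jamal (ee), so Leila is Ee.
Every other individual is either homozygous by phenotype or has at least one consistent homozygous assignment, so the count is 3.

3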